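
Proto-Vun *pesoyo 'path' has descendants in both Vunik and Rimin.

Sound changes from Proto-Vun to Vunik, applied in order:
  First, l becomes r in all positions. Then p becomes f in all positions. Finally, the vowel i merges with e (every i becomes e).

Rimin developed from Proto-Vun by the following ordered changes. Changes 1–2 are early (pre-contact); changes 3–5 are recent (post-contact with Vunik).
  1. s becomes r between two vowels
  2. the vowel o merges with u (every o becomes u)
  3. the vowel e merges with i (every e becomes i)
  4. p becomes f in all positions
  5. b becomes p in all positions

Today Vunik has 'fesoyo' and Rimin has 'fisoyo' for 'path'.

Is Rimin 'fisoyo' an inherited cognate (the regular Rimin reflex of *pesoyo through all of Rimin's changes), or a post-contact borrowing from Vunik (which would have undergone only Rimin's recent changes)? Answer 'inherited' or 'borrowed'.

borrowed

If inherited, *pesoyo would pass through all of Rimin's changes:
Rimin: *pesoyo > peroyo > peruyu > piruyu > firuyu  (by rhotacism, vowel merger, vowel merger, unconditioned shift)
If borrowed from Vunik 'fesoyo' after the early changes, it would undergo only the recent ones:
  rule 3 (vowel merger): fesoyo → fisoyo
  rule 4 (unconditioned shift): no change (fisoyo)
  rule 5 (unconditioned shift): no change (fisoyo)
  ⇒ as a loan: fisoyo
Rimin 'fisoyo' matches the loan outcome 'fisoyo', not the inherited 'firuyu' — it skipped the early Rimin changes, so it was borrowed from Vunik.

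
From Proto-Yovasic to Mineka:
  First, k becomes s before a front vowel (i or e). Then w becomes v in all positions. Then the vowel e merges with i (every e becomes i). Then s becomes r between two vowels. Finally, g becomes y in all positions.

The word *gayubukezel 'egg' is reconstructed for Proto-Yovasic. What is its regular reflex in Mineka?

yayuburizil

Mineka: start from *gayubukezel.
  rule 1 (palatalisation): gayubukezel → gayubusezel
  rule 2: no change — gayubusezel
  rule 3 (vowel merger): gayubusezel → gayubusizil
  rule 4 (rhotacism): gayubusizil → gayuburizil
  rule 5 (unconditioned shift): gayuburizil → yayuburizil
  ⇒ Mineka yayuburizil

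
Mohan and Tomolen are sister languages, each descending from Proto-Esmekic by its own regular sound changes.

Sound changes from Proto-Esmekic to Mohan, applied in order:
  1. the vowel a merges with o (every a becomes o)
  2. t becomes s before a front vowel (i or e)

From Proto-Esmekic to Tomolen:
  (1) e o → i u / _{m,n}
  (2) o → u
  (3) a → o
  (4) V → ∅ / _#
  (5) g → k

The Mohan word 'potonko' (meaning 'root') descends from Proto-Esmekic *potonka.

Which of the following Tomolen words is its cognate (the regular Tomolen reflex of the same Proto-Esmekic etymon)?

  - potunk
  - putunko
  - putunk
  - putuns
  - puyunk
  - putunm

Tomolen: start from *potonka.
  rule 1 (pre-nasal raising): potonka → potunka
  rule 2 (vowel merger): potunka → putunka
  rule 3 (vowel merger): putunka → putunko
  rule 4 (apocope): putunko → putunk
  rule 5: no change — putunk
  ⇒ Tomolen putunk
Only 'putunk' matches the regular Tomolen development of *potonka.

putunk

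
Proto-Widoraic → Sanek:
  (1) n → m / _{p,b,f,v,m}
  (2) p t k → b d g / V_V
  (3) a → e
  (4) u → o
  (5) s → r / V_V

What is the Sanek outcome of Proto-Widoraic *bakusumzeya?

Sanek: *bakusumzeya
  bakusumzeya (rule 1 does not apply)
  bakusumzeya → bagusumzeya   [intervocalic voicing]
  bagusumzeya → begusumzeye   [vowel merger]
  begusumzeye → begosomzeye   [vowel merger]
  begosomzeye → begoromzeye   [rhotacism]
  giving Sanek begoromzeye.

begoromzeye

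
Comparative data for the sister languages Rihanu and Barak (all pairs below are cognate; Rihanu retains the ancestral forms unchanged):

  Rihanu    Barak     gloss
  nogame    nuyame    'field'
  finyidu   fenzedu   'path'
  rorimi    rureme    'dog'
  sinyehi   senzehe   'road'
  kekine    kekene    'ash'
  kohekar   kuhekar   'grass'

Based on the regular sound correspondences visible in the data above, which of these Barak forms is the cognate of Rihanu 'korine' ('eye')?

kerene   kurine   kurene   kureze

rorimi ~ rureme — Rihanu o corresponds to Barak u after a consonant, before r.
finyidu ~ fenzedu, sinyehi ~ senzehe — Rihanu i corresponds to Barak e after a consonant, before a nasal.
Applying these to Rihanu 'korine':
  korine → kurine   (o→u after a consonant, before r)
  kurine → kurene   (i→e after a consonant, before a nasal)
So the Barak cognate is 'kurene'.

kurene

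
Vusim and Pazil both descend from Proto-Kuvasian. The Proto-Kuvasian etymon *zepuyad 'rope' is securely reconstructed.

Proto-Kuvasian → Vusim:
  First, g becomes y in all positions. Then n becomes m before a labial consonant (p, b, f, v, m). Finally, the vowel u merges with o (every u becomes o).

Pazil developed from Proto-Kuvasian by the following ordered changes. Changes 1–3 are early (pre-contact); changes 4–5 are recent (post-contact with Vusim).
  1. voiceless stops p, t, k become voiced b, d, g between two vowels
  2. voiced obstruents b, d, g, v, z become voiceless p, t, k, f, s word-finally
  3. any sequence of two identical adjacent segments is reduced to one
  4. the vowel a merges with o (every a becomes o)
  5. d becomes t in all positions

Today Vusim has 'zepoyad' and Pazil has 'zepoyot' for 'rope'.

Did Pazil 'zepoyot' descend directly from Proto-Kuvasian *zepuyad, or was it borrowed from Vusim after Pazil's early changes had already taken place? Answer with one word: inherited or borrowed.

If inherited, *zepuyad would pass through all of Pazil's changes:
Pazil: start from *zepuyad.
  rule 1 (intervocalic voicing): zepuyad → zebuyad
  rule 2 (final devoicing): zebuyad → zebuyat
  rule 3: no change — zebuyat
  rule 4 (vowel merger): zebuyat → zebuyot
  rule 5: no change — zebuyot
  ⇒ Pazil zebuyot
If borrowed from Vusim 'zepoyad' after the early changes, it would undergo only the recent ones:
  rule 4 (vowel merger): zepoyad → zepoyod
  rule 5 (unconditioned shift): zepoyod → zepoyot
  ⇒ as a loan: zepoyot
Pazil 'zepoyot' matches the loan outcome 'zepoyot', not the inherited 'zebuyot' — it skipped the early Pazil changes, so it was borrowed from Vusim.

borrowed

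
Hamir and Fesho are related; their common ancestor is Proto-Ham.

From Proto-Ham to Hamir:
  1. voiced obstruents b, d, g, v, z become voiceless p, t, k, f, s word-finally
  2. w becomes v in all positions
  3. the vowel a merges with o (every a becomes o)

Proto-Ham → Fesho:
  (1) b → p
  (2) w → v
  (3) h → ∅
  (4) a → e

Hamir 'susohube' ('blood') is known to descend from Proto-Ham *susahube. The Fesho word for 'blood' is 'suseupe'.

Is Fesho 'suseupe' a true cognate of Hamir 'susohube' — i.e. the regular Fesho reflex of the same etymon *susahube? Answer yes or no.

yes

Derive the expected Fesho reflex of *susahube:
Fesho: *susahube > susahupe > susaupe > suseupe  (by unconditioned shift, h-loss, vowel merger)
Fesho 'suseupe' matches the regular reflex exactly, so the pair is cognate.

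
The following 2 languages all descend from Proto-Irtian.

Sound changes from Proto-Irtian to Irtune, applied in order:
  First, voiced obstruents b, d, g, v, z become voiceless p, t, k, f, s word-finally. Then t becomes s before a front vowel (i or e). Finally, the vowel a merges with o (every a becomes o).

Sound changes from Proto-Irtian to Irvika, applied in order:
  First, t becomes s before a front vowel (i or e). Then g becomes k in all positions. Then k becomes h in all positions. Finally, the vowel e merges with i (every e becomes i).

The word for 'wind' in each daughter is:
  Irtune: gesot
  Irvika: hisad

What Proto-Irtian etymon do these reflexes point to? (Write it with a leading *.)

Position 5: Irtune has t, Irvika has d. Irvika preserves d here (none of its changes turn any other segment into d), so the proto-segment is *d.
Position 2: Irtune has e, Irvika has i. Irtune preserves e here (none of its changes turn any other segment into e), so the proto-segment is *e.
Position 1: Irtune has g, Irvika has h. Irtune preserves g here (none of its changes turn any other segment into g), so the proto-segment is *g.
Continuing position by position gives *gesad; check it forward:
Irtune: start from *gesad.
  rule 1 (final devoicing): gesad → gesat
  rule 2: no change — gesat
  rule 3 (vowel merger): gesat → gesot
  ⇒ Irtune gesot
Irvika: *gesad > kesad > hesad > hisad  (by unconditioned shift, unconditioned shift, vowel merger)
Only *gesad yields all of Irtune gesot, Irvika hisad.

*gesad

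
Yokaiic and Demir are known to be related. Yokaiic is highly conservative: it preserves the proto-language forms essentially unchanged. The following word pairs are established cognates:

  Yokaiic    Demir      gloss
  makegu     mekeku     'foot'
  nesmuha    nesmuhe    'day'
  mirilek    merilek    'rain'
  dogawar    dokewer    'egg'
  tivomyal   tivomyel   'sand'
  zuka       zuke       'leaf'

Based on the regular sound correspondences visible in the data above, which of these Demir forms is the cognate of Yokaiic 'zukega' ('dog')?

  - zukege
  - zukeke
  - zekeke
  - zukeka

dogawar ~ dokewer — Yokaiic g corresponds to Demir k between vowels (before a back vowel).
nesmuha ~ nesmuhe, zuka ~ zuke — Yokaiic a corresponds to Demir e word-finally.
Applying these to Yokaiic 'zukega':
  zukega → zukeka   (g→k between vowels (before a back vowel))
  zukeka → zukeke   (a→e word-finally)
So the Demir cognate is 'zukeke'.

zukeke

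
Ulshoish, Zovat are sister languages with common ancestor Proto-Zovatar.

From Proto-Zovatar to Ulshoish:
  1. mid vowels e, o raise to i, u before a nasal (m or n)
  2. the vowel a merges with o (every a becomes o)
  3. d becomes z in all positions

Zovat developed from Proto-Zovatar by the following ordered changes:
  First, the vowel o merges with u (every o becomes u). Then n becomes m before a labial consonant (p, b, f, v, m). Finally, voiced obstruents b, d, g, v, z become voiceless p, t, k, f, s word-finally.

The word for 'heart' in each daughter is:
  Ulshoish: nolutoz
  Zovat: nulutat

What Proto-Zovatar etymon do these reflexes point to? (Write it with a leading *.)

Position 2: Ulshoish has o, Zovat has u. Taking the neighbouring segments as reconstructed: Ulshoish o could go back to *a or *o; Zovat u could go back to *o or *u — the one source consistent with every daughter is *o.
Position 7: Ulshoish has z, Zovat has t. Taking the neighbouring segments as reconstructed: Ulshoish z could go back to *d or *z; Zovat t could go back to *t or *d — the one source consistent with every daughter is *d.
This points to *nolutad. Verify forward in each daughter:
Ulshoish: *nolutad
  nolutad (rule 1 does not apply)
  nolutad → nolutod   [vowel merger]
  nolutod → nolutoz   [unconditioned shift]
  giving Ulshoish nolutoz.
Zovat: *nolutad > nulutad > nulutat  (by vowel merger, final devoicing)
No other proto-form is consistent with every reflex, so the reconstruction is *nolutad.

*nolutad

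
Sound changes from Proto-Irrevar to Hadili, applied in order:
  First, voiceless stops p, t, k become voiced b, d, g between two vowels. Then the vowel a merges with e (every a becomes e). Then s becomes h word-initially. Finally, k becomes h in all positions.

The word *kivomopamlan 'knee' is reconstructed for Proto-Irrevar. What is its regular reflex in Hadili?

Hadili: *kivomopamlan > kivomobamlan > kivomobemlen > hivomobemlen  (by intervocalic voicing, vowel merger, unconditioned shift)

hivomobemlen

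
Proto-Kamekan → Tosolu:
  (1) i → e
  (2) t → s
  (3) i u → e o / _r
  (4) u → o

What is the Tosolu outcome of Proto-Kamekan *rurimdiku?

roremdeko

Tosolu: *rurimdiku > ruremdeku > roremdeku > roremdeko  (by vowel merger, pre-rhotic lowering, vowel merger)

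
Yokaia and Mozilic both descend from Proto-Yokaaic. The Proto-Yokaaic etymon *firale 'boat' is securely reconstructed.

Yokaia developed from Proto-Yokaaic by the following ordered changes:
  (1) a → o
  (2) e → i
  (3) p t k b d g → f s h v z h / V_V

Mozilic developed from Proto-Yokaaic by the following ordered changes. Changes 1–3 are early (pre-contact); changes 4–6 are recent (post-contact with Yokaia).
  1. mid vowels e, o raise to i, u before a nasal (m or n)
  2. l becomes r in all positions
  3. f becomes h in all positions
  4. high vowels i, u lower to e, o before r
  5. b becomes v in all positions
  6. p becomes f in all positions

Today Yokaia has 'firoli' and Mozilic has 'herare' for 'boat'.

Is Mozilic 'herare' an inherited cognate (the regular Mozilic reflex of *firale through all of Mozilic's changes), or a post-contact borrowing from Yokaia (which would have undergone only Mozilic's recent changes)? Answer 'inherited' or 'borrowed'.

If inherited, *firale would pass through all of Mozilic's changes:
Mozilic: *firale
  firale (rule 1 does not apply)
  firale → firare   [unconditioned shift]
  firare → hirare   [unconditioned shift]
  hirare → herare   [pre-rhotic lowering]
  herare (rule 5 does not apply)
  herare (rule 6 does not apply)
  giving Mozilic herare.
If borrowed from Yokaia 'firoli' after the early changes, it would undergo only the recent ones:
  rule 4 (pre-rhotic lowering): firoli → feroli
  rule 5 (unconditioned shift): no change (feroli)
  rule 6 (unconditioned shift): no change (feroli)
  ⇒ as a loan: feroli
Mozilic 'herare' matches the inherited outcome exactly, so it is an inherited cognate, not a loan.

inherited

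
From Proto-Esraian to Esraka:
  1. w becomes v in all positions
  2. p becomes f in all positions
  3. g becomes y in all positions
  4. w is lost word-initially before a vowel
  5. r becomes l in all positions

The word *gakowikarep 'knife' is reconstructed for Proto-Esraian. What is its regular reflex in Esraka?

yakovikalef

Esraka: start from *gakowikarep.
  rule 1 (unconditioned shift): gakowikarep → gakovikarep
  rule 2 (unconditioned shift): gakovikarep → gakovikaref
  rule 3 (unconditioned shift): gakovikaref → yakovikaref
  rule 4: no change — yakovikaref
  rule 5 (unconditioned shift): yakovikaref → yakovikalef
  ⇒ Esraka yakovikalef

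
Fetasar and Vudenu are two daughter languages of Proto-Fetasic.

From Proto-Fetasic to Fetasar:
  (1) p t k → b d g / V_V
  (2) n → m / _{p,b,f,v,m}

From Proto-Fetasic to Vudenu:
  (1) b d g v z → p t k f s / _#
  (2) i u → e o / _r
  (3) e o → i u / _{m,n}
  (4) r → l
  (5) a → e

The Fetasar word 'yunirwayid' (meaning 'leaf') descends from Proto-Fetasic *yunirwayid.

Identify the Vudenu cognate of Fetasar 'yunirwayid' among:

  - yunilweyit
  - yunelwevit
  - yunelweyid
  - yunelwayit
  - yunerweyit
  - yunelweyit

yunelweyit

Vudenu: *yunirwayid
  yunirwayid → yunirwayit   [final devoicing]
  yunirwayit → yunerwayit   [pre-rhotic lowering]
  yunerwayit (rule 3 does not apply)
  yunerwayit → yunelwayit   [unconditioned shift]
  yunelwayit → yunelweyit   [vowel merger]
  giving Vudenu yunelweyit.
The other candidates each miss or misapply at least one Vudenu change.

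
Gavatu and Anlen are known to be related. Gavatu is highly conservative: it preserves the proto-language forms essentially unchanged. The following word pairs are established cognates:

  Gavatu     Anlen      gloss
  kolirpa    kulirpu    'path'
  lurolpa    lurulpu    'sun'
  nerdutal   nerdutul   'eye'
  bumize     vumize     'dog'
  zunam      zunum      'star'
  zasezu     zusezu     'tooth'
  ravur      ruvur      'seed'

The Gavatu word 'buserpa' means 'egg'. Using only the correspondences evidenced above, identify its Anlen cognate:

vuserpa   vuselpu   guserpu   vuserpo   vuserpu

bumize ~ vumize — Gavatu b corresponds to Anlen v word-initially before a back vowel.
kolirpa ~ kulirpu, lurolpa ~ lurulpu — Gavatu a corresponds to Anlen u word-finally.
Applying these to Gavatu 'buserpa':
  buserpa → vuserpa   (b→v word-initially before a back vowel)
  vuserpa → vuserpu   (a→u word-finally)
So the Anlen cognate is 'vuserpu'.

vuserpu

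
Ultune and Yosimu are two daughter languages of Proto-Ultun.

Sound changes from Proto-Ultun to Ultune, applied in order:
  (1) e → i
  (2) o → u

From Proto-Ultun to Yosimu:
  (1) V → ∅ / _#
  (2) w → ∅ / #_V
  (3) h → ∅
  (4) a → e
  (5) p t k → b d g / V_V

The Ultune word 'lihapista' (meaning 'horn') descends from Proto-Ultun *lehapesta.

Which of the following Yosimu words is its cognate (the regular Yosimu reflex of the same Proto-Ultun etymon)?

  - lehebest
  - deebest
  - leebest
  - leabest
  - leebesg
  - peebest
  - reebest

leebest

Yosimu: *lehapesta > lehapest > leapest > leepest > leebest  (by apocope, h-loss, vowel merger, intervocalic voicing)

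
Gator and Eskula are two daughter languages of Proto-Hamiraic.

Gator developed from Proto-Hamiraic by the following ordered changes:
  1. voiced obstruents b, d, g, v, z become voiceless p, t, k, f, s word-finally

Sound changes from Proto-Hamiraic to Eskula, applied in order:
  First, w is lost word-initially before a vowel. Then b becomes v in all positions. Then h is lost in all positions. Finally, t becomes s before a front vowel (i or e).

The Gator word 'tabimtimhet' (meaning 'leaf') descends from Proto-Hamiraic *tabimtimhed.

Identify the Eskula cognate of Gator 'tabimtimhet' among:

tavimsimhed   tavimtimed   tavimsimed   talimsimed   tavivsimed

Eskula: *tabimtimhed
  tabimtimhed (rule 1 does not apply)
  tabimtimhed → tavimtimhed   [unconditioned shift]
  tavimtimhed → tavimtimed   [h-loss]
  tavimtimed → tavimsimed   [palatalisation]
  giving Eskula tavimsimed.
The other candidates each miss or misapply at least one Eskula change.

tavimsimed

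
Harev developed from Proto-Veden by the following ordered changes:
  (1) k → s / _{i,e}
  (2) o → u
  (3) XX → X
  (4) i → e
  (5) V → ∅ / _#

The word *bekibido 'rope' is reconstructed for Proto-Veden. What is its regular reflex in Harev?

Harev: *bekibido
  bekibido → besibido   [palatalisation]
  besibido → besibidu   [vowel merger]
  besibidu (rule 3 does not apply)
  besibidu → besebedu   [vowel merger]
  besebedu → besebed   [apocope]
  giving Harev besebed.

besebed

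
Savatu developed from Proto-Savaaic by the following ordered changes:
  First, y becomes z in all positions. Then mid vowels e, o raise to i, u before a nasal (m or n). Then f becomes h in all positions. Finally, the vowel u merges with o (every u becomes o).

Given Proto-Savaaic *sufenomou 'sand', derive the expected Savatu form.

Savatu: *sufenomou
  sufenomou (rule 1 does not apply)
  sufenomou → sufinumou   [pre-nasal raising]
  sufinumou → suhinumou   [unconditioned shift]
  suhinumou → sohinomoo   [vowel merger]
  giving Savatu sohinomoo.

sohinomoo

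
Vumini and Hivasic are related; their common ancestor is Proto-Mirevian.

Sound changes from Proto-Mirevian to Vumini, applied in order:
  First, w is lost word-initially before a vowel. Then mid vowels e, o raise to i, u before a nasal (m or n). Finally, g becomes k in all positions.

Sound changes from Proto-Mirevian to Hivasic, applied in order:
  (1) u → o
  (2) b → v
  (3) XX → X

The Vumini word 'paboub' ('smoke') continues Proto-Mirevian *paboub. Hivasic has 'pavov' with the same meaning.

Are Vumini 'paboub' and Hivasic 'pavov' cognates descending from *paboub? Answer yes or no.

Derive the expected Hivasic reflex of *paboub:
Hivasic: *paboub
  paboub → paboob   [vowel merger]
  paboob → pavoov   [unconditioned shift]
  pavoov → pavov   [degemination]
  giving Hivasic pavov.
Hivasic 'pavov' matches the regular reflex exactly, so the pair is cognate.

yes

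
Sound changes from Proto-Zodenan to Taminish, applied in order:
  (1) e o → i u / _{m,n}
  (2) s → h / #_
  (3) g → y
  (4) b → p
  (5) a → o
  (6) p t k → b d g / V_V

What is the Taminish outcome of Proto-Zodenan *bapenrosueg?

pobinrosuey

Taminish: *bapenrosueg
  bapenrosueg → bapinrosueg   [pre-nasal raising]
  bapinrosueg (rule 2 does not apply)
  bapinrosueg → bapinrosuey   [unconditioned shift]
  bapinrosuey → papinrosuey   [unconditioned shift]
  papinrosuey → popinrosuey   [vowel merger]
  popinrosuey → pobinrosuey   [intervocalic voicing]
  giving Taminish pobinrosuey.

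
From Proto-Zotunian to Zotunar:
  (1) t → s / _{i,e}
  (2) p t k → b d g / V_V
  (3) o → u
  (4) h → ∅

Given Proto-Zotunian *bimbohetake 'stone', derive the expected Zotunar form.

Zotunar: start from *bimbohetake.
  rule 1: no change — bimbohetake
  rule 2 (intervocalic voicing): bimbohetake → bimbohedage
  rule 3 (vowel merger): bimbohedage → bimbuhedage
  rule 4 (h-loss): bimbuhedage → bimbuedage
  ⇒ Zotunar bimbuedage

bimbuedage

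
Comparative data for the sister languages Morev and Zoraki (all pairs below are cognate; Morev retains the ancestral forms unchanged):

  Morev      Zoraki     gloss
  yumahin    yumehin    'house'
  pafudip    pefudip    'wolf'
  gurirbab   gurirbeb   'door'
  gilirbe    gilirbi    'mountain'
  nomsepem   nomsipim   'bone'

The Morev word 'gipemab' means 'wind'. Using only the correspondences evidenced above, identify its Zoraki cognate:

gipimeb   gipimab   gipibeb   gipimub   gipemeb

gipimeb

nomsepem ~ nomsipim — Morev e corresponds to Zoraki i after a consonant, before a nasal.
gurirbab ~ gurirbeb — Morev a corresponds to Zoraki e after a consonant, before a labial obstruent.
Applying these to Morev 'gipemab':
  gipemab → gipimab   (e→i after a consonant, before a nasal)
  gipimab → gipimeb   (a→e after a consonant, before a labial obstruent)
So the Zoraki cognate is 'gipimeb'.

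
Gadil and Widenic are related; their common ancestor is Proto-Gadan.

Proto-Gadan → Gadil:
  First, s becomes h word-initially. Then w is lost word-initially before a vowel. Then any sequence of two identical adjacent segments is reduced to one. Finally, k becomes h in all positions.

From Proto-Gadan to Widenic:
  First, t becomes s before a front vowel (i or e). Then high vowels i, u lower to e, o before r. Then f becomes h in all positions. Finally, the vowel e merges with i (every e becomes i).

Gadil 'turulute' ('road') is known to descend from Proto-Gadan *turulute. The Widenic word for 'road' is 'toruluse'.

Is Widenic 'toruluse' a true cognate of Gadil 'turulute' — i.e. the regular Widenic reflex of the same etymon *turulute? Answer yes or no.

no

Derive the expected Widenic reflex of *turulute:
Widenic: *turulute > turuluse > toruluse > torulusi  (by palatalisation, pre-rhotic lowering, vowel merger)
The regular Widenic reflex would be 'torulusi', but the attested form is 'toruluse'. The correspondence is irregular, so they are not cognates (the Widenic form has a different source).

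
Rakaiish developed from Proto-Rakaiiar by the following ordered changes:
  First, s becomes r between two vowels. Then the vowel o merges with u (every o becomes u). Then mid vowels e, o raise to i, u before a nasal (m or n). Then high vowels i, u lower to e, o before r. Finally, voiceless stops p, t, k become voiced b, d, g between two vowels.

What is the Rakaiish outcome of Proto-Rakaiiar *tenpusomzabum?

tinporumzabum

Rakaiish: start from *tenpusomzabum.
  rule 1 (rhotacism): tenpusomzabum → tenpuromzabum
  rule 2 (vowel merger): tenpuromzabum → tenpurumzabum
  rule 3 (pre-nasal raising): tenpurumzabum → tinpurumzabum
  rule 4 (pre-rhotic lowering): tinpurumzabum → tinporumzabum
  rule 5: no change — tinporumzabum
  ⇒ Rakaiish tinporumzabum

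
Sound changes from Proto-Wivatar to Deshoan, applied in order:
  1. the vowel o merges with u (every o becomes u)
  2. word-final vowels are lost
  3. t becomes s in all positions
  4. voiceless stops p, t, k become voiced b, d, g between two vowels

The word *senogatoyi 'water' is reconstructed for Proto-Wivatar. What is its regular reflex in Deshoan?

Deshoan: *senogatoyi
  senogatoyi → senugatuyi   [vowel merger]
  senugatuyi → senugatuy   [apocope]
  senugatuy → senugasuy   [unconditioned shift]
  senugasuy (rule 4 does not apply)
  giving Deshoan senugasuy.

senugasuy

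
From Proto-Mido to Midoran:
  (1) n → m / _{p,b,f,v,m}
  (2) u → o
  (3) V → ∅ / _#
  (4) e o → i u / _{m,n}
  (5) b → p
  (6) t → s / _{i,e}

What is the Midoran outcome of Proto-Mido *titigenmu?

Midoran: start from *titigenmu.
  rule 1 (nasal place assimilation): titigenmu → titigemmu
  rule 2 (vowel merger): titigemmu → titigemmo
  rule 3 (apocope): titigemmo → titigemm
  rule 4 (pre-nasal raising): titigemm → titigimm
  rule 5: no change — titigimm
  rule 6 (palatalisation): titigimm → sisigimm
  ⇒ Midoran sisigimm

sisigimm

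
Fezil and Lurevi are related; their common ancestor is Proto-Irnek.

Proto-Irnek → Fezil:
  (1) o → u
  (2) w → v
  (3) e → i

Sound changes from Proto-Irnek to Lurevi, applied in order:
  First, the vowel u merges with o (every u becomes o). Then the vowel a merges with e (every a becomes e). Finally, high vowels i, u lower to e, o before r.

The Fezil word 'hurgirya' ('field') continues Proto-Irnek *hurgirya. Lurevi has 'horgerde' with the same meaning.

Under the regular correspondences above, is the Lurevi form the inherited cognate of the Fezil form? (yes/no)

no

Derive the expected Lurevi reflex of *hurgirya:
Lurevi: start from *hurgirya.
  rule 1 (vowel merger): hurgirya → horgirya
  rule 2 (vowel merger): horgirya → horgirye
  rule 3 (pre-rhotic lowering): horgirye → horgerye
  ⇒ Lurevi horgerye
The regular Lurevi reflex would be 'horgerye', but the attested form is 'horgerde'. The correspondence is irregular, so they are not cognates (the Lurevi form has a different source).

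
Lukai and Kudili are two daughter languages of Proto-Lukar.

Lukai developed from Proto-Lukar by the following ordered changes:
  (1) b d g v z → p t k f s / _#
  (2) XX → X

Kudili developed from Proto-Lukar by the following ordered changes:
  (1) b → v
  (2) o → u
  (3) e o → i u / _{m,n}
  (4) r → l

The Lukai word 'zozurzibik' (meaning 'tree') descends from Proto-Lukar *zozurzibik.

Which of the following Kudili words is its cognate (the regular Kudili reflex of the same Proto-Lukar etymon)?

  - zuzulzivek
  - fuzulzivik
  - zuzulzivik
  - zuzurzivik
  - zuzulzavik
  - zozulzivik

Kudili: start from *zozurzibik.
  rule 1 (unconditioned shift): zozurzibik → zozurzivik
  rule 2 (vowel merger): zozurzivik → zuzurzivik
  rule 3: no change — zuzurzivik
  rule 4 (unconditioned shift): zuzurzivik → zuzulzivik
  ⇒ Kudili zuzulzivik
The other candidates each miss or misapply at least one Kudili change.

zuzulzivik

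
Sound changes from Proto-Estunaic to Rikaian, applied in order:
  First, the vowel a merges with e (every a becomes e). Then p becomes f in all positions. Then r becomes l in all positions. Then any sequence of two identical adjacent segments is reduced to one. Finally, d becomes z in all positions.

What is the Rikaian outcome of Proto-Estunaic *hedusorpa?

Rikaian: *hedusorpa
  hedusorpa → hedusorpe   [vowel merger]
  hedusorpe → hedusorfe   [unconditioned shift]
  hedusorfe → hedusolfe   [unconditioned shift]
  hedusolfe (rule 4 does not apply)
  hedusolfe → hezusolfe   [unconditioned shift]
  giving Rikaian hezusolfe.

hezusolfe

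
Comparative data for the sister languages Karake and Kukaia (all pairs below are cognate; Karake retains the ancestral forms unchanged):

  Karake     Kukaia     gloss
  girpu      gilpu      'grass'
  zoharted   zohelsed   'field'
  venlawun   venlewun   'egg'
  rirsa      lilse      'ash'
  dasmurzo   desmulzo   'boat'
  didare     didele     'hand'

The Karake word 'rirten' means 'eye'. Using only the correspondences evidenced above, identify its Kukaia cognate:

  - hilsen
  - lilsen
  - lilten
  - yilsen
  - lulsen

lilsen

rirsa ~ lilse — Karake r corresponds to Kukaia l word-initially before a front vowel.
zoharted ~ zohelsed, rirsa ~ lilse — Karake r corresponds to Kukaia l after a vowel, before a consonant other than r, m, n, p, b, f, v.
zoharted ~ zohelsed — Karake t corresponds to Kukaia s after a consonant, before a front vowel.
Applying these to Karake 'rirten':
  rirten → lirten   (r→l word-initially before a front vowel)
  lirten → lilten   (r→l after a vowel, before a consonant other than r, m, n, p, b, f, v)
  lilten → lilsen   (t→s after a consonant, before a front vowel)
So the Kukaia cognate is 'lilsen'.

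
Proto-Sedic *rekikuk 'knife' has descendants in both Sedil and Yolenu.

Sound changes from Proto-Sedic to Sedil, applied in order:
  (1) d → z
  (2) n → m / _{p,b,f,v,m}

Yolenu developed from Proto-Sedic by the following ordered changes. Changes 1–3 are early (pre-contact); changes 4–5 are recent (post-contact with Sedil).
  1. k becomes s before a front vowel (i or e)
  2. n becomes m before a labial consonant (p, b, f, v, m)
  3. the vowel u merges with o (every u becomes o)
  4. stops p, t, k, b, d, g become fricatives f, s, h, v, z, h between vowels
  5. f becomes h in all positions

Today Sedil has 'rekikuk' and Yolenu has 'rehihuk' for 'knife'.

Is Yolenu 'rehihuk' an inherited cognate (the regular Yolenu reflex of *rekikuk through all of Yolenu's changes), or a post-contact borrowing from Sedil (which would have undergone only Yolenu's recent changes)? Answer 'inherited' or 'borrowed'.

If inherited, *rekikuk would pass through all of Yolenu's changes:
Yolenu: start from *rekikuk.
  rule 1 (palatalisation): rekikuk → resikuk
  rule 2: no change — resikuk
  rule 3 (vowel merger): resikuk → resikok
  rule 4 (intervocalic lenition): resikok → resihok
  rule 5: no change — resihok
  ⇒ Yolenu resihok
If borrowed from Sedil 'rekikuk' after the early changes, it would undergo only the recent ones:
  rule 4 (intervocalic lenition): rekikuk → rehihuk
  rule 5 (unconditioned shift): no change (rehihuk)
  ⇒ as a loan: rehihuk
Yolenu 'rehihuk' matches the loan outcome 'rehihuk', not the inherited 'resihok' — it skipped the early Yolenu changes, so it was borrowed from Sedil.

borrowed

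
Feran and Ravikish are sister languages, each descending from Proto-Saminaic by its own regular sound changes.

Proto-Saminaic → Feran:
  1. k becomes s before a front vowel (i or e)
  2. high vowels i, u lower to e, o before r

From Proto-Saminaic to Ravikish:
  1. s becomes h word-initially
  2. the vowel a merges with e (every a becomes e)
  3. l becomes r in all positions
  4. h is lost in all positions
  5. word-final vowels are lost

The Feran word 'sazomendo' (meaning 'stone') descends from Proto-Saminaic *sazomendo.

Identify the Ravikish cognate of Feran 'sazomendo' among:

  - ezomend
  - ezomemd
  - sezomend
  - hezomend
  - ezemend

Ravikish: *sazomendo
  sazomendo → hazomendo   [debuccalisation]
  hazomendo → hezomendo   [vowel merger]
  hezomendo (rule 3 does not apply)
  hezomendo → ezomendo   [h-loss]
  ezomendo → ezomend   [apocope]
  giving Ravikish ezomend.
The other candidates each miss or misapply at least one Ravikish change.

ezomend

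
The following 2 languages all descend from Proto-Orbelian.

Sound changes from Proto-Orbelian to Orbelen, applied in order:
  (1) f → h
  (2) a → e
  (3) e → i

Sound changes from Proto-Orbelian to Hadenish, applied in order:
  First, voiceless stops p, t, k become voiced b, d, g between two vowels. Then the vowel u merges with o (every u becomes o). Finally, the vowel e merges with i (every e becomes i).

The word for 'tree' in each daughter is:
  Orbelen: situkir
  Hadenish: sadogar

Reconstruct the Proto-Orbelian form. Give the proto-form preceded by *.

Position 6: Orbelen has i, Hadenish has a. Hadenish preserves a here (none of its changes turn any other segment into a), so the proto-segment is *a.
Position 5: Orbelen has k, Hadenish has g. Orbelen preserves k here (none of its changes turn any other segment into k), so the proto-segment is *k.
This points to *satukar. Verify forward in each daughter:
Orbelen: start from *satukar.
  rule 1: no change — satukar
  rule 2 (vowel merger): satukar → setuker
  rule 3 (vowel merger): setuker → situkir
  ⇒ Orbelen situkir
Hadenish: start from *satukar.
  rule 1 (intervocalic voicing): satukar → sadugar
  rule 2 (vowel merger): sadugar → sadogar
  rule 3: no change — sadogar
  ⇒ Hadenish sadogar
*satukar is the unique common source.

*satukar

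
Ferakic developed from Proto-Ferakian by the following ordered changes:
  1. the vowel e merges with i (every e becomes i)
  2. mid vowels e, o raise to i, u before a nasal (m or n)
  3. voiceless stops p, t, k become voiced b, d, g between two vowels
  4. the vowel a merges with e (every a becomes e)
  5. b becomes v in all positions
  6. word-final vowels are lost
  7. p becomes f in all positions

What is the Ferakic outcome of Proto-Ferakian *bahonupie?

vehunuvi

Ferakic: *bahonupie > bahonupii > bahunupii > bahunubii > behunubii > vehunuvii > vehunuvi  (by vowel merger, pre-nasal raising, intervocalic voicing, vowel merger, unconditioned shift, apocope)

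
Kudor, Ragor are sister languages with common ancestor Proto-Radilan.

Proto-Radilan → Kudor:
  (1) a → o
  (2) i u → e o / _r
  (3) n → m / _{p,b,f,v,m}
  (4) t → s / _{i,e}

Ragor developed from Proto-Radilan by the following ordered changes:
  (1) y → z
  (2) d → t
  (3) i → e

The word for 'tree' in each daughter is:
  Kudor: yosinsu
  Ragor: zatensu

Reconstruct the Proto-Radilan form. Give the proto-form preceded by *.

Position 3: Kudor has s, Ragor has t. Taking the neighbouring segments as reconstructed: Kudor s could go back to *t or *s; Ragor t could go back to *t or *d — the one source consistent with every daughter is *t.
Position 1: Kudor has y, Ragor has z. Kudor preserves y here (none of its changes turn any other segment into y), so the proto-segment is *y.
Position 4: Kudor has i, Ragor has e. Kudor preserves i here (none of its changes turn any other segment into i), so the proto-segment is *i.
This points to *yatinsu. Verify forward in each daughter:
Kudor: *yatinsu > yotinsu > yosinsu  (by vowel merger, palatalisation)
Ragor: start from *yatinsu.
  rule 1 (unconditioned shift): yatinsu → zatinsu
  rule 2: no change — zatinsu
  rule 3 (vowel merger): zatinsu → zatensu
  ⇒ Ragor zatensu
Only *yatinsu yields all of Kudor yosinsu, Ragor zatensu.

*yatinsu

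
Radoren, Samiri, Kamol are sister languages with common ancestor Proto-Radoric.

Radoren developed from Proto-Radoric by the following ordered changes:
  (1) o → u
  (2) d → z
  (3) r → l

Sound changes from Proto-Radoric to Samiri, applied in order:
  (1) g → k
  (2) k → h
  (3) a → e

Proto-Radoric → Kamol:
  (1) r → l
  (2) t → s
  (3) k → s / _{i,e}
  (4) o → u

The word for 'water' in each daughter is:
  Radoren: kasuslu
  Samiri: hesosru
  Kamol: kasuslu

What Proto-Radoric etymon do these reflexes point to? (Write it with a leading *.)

Position 1: Radoren has k, Samiri has h, Kamol has k. Radoren preserves k here (none of its changes turn any other segment into k), so the proto-segment is *k.
Position 2: Radoren has a, Samiri has e, Kamol has a. Radoren preserves a here (none of its changes turn any other segment into a), so the proto-segment is *a.
Position 4: Radoren has u, Samiri has o, Kamol has u. Samiri preserves o here (none of its changes turn any other segment into o), so the proto-segment is *o.
This points to *kasosru. Verify forward in each daughter:
Radoren: *kasosru
  kasosru → kasusru   [vowel merger]
  kasusru (rule 2 does not apply)
  kasusru → kasuslu   [unconditioned shift]
  giving Radoren kasuslu.
Samiri: *kasosru
  kasosru (rule 1 does not apply)
  kasosru → hasosru   [unconditioned shift]
  hasosru → hesosru   [vowel merger]
  giving Samiri hesosru.
Kamol: *kasosru
  kasosru → kasoslu   [unconditioned shift]
  kasoslu (rule 2 does not apply)
  kasoslu (rule 3 does not apply)
  kasoslu → kasuslu   [vowel merger]
  giving Kamol kasuslu.
*kasosru is the unique common source.

*kasosru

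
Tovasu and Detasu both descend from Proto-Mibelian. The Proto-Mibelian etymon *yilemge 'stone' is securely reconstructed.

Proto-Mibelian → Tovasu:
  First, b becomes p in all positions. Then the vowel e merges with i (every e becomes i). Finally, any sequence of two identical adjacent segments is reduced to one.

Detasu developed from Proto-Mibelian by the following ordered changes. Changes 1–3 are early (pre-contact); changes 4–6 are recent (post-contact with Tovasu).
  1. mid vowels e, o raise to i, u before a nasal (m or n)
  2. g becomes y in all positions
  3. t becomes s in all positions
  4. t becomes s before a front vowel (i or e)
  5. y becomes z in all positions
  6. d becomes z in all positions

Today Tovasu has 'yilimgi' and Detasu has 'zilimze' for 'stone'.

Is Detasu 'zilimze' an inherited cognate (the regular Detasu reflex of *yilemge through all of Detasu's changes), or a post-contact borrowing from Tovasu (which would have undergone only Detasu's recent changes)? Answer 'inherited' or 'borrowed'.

inherited

If inherited, *yilemge would pass through all of Detasu's changes:
Detasu: *yilemge
  yilemge → yilimge   [pre-nasal raising]
  yilimge → yilimye   [unconditioned shift]
  yilimye (rule 3 does not apply)
  yilimye (rule 4 does not apply)
  yilimye → zilimze   [unconditioned shift]
  zilimze (rule 6 does not apply)
  giving Detasu zilimze.
If borrowed from Tovasu 'yilimgi' after the early changes, it would undergo only the recent ones:
  rule 4 (palatalisation): no change (yilimgi)
  rule 5 (unconditioned shift): yilimgi → zilimgi
  rule 6 (unconditioned shift): no change (zilimgi)
  ⇒ as a loan: zilimgi
Detasu 'zilimze' matches the inherited outcome exactly, so it is an inherited cognate, not a loan.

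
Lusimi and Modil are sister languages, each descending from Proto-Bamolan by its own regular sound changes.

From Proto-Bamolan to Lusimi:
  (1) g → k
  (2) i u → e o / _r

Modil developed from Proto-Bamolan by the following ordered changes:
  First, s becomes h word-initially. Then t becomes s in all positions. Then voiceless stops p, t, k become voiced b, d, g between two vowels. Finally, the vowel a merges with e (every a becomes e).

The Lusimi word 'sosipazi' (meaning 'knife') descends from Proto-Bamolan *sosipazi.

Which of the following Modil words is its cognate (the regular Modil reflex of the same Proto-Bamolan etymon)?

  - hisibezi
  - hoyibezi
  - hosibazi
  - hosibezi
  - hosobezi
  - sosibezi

hosibezi

Modil: *sosipazi
  sosipazi → hosipazi   [debuccalisation]
  hosipazi (rule 2 does not apply)
  hosipazi → hosibazi   [intervocalic voicing]
  hosibazi → hosibezi   [vowel merger]
  giving Modil hosibezi.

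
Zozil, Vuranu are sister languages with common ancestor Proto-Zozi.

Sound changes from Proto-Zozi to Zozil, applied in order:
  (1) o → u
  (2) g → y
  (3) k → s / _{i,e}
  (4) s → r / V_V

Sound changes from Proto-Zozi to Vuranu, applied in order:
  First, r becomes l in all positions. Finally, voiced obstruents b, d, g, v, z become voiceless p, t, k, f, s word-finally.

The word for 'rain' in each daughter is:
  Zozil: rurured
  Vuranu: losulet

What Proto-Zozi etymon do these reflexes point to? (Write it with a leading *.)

*rosured

Position 2: Zozil has u, Vuranu has o. Vuranu preserves o here (none of its changes turn any other segment into o), so the proto-segment is *o.
Position 5: Zozil has r, Vuranu has l. Taking the neighbouring segments as reconstructed: Zozil r could go back to *k or *s or *r; Vuranu l could go back to *l or *r — the one source consistent with every daughter is *r.
Position 7: Zozil has d, Vuranu has t. Zozil preserves d here (none of its changes turn any other segment into d), so the proto-segment is *d.
This points to *rosured. Verify forward in each daughter:
Zozil: *rosured > rusured > rurured  (by vowel merger, rhotacism)
Vuranu: *rosured > losuled > losulet  (by unconditioned shift, final devoicing)
No other proto-form is consistent with every reflex, so the reconstruction is *rosured.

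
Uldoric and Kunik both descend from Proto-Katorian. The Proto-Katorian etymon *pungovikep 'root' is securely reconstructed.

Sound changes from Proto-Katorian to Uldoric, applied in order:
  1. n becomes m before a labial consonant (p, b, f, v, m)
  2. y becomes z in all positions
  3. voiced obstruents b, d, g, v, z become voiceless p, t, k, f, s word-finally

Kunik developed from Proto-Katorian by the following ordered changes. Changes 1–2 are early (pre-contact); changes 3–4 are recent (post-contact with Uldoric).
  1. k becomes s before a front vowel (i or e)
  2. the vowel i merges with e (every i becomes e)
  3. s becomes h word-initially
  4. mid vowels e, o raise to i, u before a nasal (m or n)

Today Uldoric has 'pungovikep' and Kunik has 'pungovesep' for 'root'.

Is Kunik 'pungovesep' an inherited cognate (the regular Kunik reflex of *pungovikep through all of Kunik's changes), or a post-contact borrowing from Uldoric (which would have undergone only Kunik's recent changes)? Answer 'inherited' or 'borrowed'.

If inherited, *pungovikep would pass through all of Kunik's changes:
Kunik: *pungovikep > pungovisep > pungovesep  (by palatalisation, vowel merger)
If borrowed from Uldoric 'pungovikep' after the early changes, it would undergo only the recent ones:
  rule 3 (debuccalisation): no change (pungovikep)
  rule 4 (pre-nasal raising): no change (pungovikep)
  ⇒ as a loan: pungovikep
Kunik 'pungovesep' matches the inherited outcome exactly, so it is an inherited cognate, not a loan.

inherited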